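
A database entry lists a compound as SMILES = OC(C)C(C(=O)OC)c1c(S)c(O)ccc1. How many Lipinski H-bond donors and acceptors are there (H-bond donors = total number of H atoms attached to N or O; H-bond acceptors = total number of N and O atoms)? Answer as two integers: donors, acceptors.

2, 4

Donors: find every N or O and count the H atoms it carries.
  atom 1 (O): bond orders sum to 1 → 1 H
  atom 6 (O): bond orders sum to 2 → 0 H
  atom 7 (O): bond orders sum to 2 → 0 H
  atom 13 (O): bond orders sum to 1 → 1 H
Lipinski HBD = 2.
Acceptors: N atoms = 0, O atoms = 4 → HBA = 4.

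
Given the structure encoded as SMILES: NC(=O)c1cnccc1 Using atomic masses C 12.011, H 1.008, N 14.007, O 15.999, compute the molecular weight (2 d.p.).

First, the molecular formula is C6H6N2O (counting implicit H from valence).
  C: 6 × 12.011 = 72.066
  H: 6 × 1.008 = 6.048
  N: 2 × 14.007 = 28.014
  O: 1 × 15.999 = 15.999
Sum: 6×12.011 + 6×1.008 + 2×14.007 + 1×15.999 = 122.127 → 122.13 g/mol.

122.13 g/mol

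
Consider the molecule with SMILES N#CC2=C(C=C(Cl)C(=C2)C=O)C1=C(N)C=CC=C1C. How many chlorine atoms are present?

1

Scan the SMILES for Cl atoms (remember two-letter symbols like Cl and Br are single atoms).
Chlorine count: 1.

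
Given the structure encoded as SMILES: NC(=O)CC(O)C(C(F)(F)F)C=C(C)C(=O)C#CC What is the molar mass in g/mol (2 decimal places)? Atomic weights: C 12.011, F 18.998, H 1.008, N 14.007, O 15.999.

First, the molecular formula is C12H14F3NO3 (counting implicit H from valence).
  C: 12 × 12.011 = 144.132
  F: 3 × 18.998 = 56.994
  H: 14 × 1.008 = 14.112
  N: 1 × 14.007 = 14.007
  O: 3 × 15.999 = 47.997
Sum: 12×12.011 + 3×18.998 + 14×1.008 + 1×14.007 + 3×15.999 = 277.242 → 277.24 g/mol.

277.24 g/mol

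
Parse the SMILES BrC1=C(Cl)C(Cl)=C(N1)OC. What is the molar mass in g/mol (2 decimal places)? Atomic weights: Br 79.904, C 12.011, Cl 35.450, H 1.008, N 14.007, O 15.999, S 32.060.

First, the molecular formula is C5H4BrCl2NO (counting implicit H from valence).
  Br: 1 × 79.904 = 79.904
  C: 5 × 12.011 = 60.055
  Cl: 2 × 35.450 = 70.900
  H: 4 × 1.008 = 4.032
  N: 1 × 14.007 = 14.007
  O: 1 × 15.999 = 15.999
Sum: 1×79.904 + 5×12.011 + 2×35.450 + 4×1.008 + 1×14.007 + 1×15.999 = 244.897 → 244.90 g/mol.

244.90 g/mol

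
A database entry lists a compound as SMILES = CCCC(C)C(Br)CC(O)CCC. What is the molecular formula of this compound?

C11H23BrO

Walk through each heavy atom and fill implicit hydrogens from standard valence (C 4, N 3, O 2, S 2, halogen 1):
  atom 1: C, bond orders sum to 1 (valence 4) → 3 H
  atom 2: C, bond orders sum to 2 (valence 4) → 2 H
  atom 3: C, bond orders sum to 2 (valence 4) → 2 H
  atom 4: C, bond orders sum to 3 (valence 4) → 1 H
  atom 5: C, bond orders sum to 1 (valence 4) → 3 H
  atom 6: C, bond orders sum to 3 (valence 4) → 1 H
  atom 7: Br (halogen, monovalent) → 0 H
  atom 8: C, bond orders sum to 2 (valence 4) → 2 H
  atom 9: C, bond orders sum to 3 (valence 4) → 1 H
  atom 10: O, bond orders sum to 1 (valence 2) → 1 H
  atom 11: C, bond orders sum to 2 (valence 4) → 2 H
  atom 12: C, bond orders sum to 2 (valence 4) → 2 H
  atom 13: C, bond orders sum to 1 (valence 4) → 3 H
Totals → C:11, H:23, Br:1, O:1.
In Hill order: C11H23BrO.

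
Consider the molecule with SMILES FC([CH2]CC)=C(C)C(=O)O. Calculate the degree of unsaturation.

Molecular formula: C7H11FO2.
DoU = (2C + 2 + N − H − X) / 2, where X is the halogen count and O/S are ignored.
    = (2·7 + 2 + 0 − 11 − 1) / 2 = 4 / 2 = 2.

2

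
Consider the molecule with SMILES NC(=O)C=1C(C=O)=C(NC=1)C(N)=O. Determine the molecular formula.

Walk through each heavy atom and fill implicit hydrogens from standard valence (C 4, N 3, O 2, S 2, halogen 1):
  atom 1: N, bond orders sum to 1 (valence 3) → 2 H
  atom 2: C, bond orders sum to 4 (valence 4) → 0 H
  atom 3: O, bond orders sum to 2 (valence 2) → 0 H
  atom 4: C, bond orders sum to 4 (valence 4) → 0 H
  atom 5: C, bond orders sum to 4 (valence 4) → 0 H
  atom 6: C, bond orders sum to 3 (valence 4) → 1 H
  atom 7: O, bond orders sum to 2 (valence 2) → 0 H
  atom 8: C, bond orders sum to 4 (valence 4) → 0 H
  atom 9: N, bond orders sum to 2 (valence 3) → 1 H
  atom 10: C, bond orders sum to 3 (valence 4) → 1 H
  atom 11: C, bond orders sum to 4 (valence 4) → 0 H
  atom 12: N, bond orders sum to 1 (valence 3) → 2 H
  atom 13: O, bond orders sum to 2 (valence 2) → 0 H
Totals → C:7, H:7, N:3, O:3.
In Hill order: C7H7N3O3.

C7H7N3O3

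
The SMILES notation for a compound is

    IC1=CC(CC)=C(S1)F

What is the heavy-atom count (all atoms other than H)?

9

Every atom symbol written in the SMILES (organic subset) is one heavy atom; implicit H are not written.
Heavy atoms by element → C:6, F:1, I:1, S:1.
Total: 9.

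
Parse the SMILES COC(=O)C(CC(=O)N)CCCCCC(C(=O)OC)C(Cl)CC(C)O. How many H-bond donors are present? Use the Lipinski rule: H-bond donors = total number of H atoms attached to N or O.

Donors: find every N or O and count the H atoms it carries.
  atom 2 (O): bond orders sum to 2 → 0 H
  atom 4 (O): bond orders sum to 2 → 0 H
  atom 8 (O): bond orders sum to 2 → 0 H
  atom 9 (N): bond orders sum to 1 → 2 H
  atom 17 (O): bond orders sum to 2 → 0 H
  atom 18 (O): bond orders sum to 2 → 0 H
  atom 25 (O): bond orders sum to 1 → 1 H
Lipinski HBD = 3.

3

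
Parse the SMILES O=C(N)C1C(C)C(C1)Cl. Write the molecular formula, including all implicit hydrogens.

Walk through each heavy atom and fill implicit hydrogens from standard valence (C 4, N 3, O 2, S 2, halogen 1):
  atom 1: O, bond orders sum to 2 (valence 2) → 0 H
  atom 2: C, bond orders sum to 4 (valence 4) → 0 H
  atom 3: N, bond orders sum to 1 (valence 3) → 2 H
  atom 4: C, bond orders sum to 3 (valence 4) → 1 H
  atom 5: C, bond orders sum to 3 (valence 4) → 1 H
  atom 6: C, bond orders sum to 1 (valence 4) → 3 H
  atom 7: C, bond orders sum to 3 (valence 4) → 1 H
  atom 8: C, bond orders sum to 2 (valence 4) → 2 H
  atom 9: Cl (halogen, monovalent) → 0 H
Totals → C:6, H:10, Cl:1, N:1, O:1.

C6H10ClNO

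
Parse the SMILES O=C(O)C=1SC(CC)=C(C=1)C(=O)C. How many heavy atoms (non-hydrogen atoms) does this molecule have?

13

Every atom symbol written in the SMILES (organic subset) is one heavy atom; implicit H are not written.
Heavy atoms by element → C:9, O:3, S:1.
Total: 13.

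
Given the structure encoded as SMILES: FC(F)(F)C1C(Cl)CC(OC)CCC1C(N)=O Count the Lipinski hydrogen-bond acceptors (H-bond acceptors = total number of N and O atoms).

N atoms: 1; O atoms: 2.
Lipinski HBA = 1 + 2 = 3.

3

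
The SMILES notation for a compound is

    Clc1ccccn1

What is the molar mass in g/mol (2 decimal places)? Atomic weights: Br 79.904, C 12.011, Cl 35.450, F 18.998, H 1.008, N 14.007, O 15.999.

113.54 g/mol

First, the molecular formula is C5H4ClN (counting implicit H from valence).
  C: 5 × 12.011 = 60.055
  Cl: 1 × 35.450 = 35.450
  H: 4 × 1.008 = 4.032
  N: 1 × 14.007 = 14.007
Sum: 5×12.011 + 1×35.450 + 4×1.008 + 1×14.007 = 113.544 → 113.54 g/mol.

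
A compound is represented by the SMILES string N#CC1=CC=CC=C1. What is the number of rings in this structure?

1

In SMILES, each pair of matching ring-closure digits denotes one ring-closing bond; the number of such bonds equals the number of independent rings.
Ring-closure bonds here: 1.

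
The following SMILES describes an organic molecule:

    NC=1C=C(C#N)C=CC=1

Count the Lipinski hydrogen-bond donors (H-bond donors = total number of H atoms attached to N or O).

Donors: find every N or O and count the H atoms it carries.
  atom 1 (N): bond orders sum to 1 → 2 H
  atom 6 (N): bond orders sum to 3 → 0 H
Lipinski HBD = 2.

2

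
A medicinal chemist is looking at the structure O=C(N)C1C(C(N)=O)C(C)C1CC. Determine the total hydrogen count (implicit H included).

Walk through each heavy atom and fill implicit hydrogens from standard valence (C 4, N 3, O 2, S 2, halogen 1):
  atom 1: O, bond orders sum to 2 (valence 2) → 0 H
  atom 2: C, bond orders sum to 4 (valence 4) → 0 H
  atom 3: N, bond orders sum to 1 (valence 3) → 2 H
  atom 4: C, bond orders sum to 3 (valence 4) → 1 H
  atom 5: C, bond orders sum to 3 (valence 4) → 1 H
  atom 6: C, bond orders sum to 4 (valence 4) → 0 H
  atom 7: N, bond orders sum to 1 (valence 3) → 2 H
  atom 8: O, bond orders sum to 2 (valence 2) → 0 H
  atom 9: C, bond orders sum to 3 (valence 4) → 1 H
  atom 10: C, bond orders sum to 1 (valence 4) → 3 H
  atom 11: C, bond orders sum to 3 (valence 4) → 1 H
  atom 12: C, bond orders sum to 2 (valence 4) → 2 H
  atom 13: C, bond orders sum to 1 (valence 4) → 3 H
Total hydrogens: 16.

16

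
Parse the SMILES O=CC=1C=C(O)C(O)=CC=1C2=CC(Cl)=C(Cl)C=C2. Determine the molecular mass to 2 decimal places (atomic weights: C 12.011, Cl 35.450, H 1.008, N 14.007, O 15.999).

First, the molecular formula is C13H8Cl2O3 (counting implicit H from valence).
  C: 13 × 12.011 = 156.143
  Cl: 2 × 35.450 = 70.900
  H: 8 × 1.008 = 8.064
  O: 3 × 15.999 = 47.997
Sum: 13×12.011 + 2×35.450 + 8×1.008 + 3×15.999 = 283.104 → 283.10 g/mol.

283.10 g/mol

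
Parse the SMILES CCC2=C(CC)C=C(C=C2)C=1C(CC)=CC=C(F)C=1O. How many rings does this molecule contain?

2

In SMILES, each pair of matching ring-closure digits denotes one ring-closing bond; the number of such bonds equals the number of independent rings.
Ring-closure bonds here: 2.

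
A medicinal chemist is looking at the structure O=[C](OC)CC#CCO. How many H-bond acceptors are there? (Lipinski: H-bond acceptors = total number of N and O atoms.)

N atoms: 0; O atoms: 3.
Lipinski HBA = 0 + 3 = 3.

3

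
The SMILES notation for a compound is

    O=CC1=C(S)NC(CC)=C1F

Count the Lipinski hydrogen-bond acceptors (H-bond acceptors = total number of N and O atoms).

N atoms: 1; O atoms: 1.
Lipinski HBA = 1 + 1 = 2.

2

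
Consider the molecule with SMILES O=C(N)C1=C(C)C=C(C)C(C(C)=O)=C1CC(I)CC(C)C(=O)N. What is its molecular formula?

C17H23IN2O3

Walk through each heavy atom and fill implicit hydrogens from standard valence (C 4, N 3, O 2, S 2, halogen 1):
  atom 1: O, bond orders sum to 2 (valence 2) → 0 H
  atom 2: C, bond orders sum to 4 (valence 4) → 0 H
  atom 3: N, bond orders sum to 1 (valence 3) → 2 H
  atom 4: C, bond orders sum to 4 (valence 4) → 0 H
  atom 5: C, bond orders sum to 4 (valence 4) → 0 H
  atom 6: C, bond orders sum to 1 (valence 4) → 3 H
  atom 7: C, bond orders sum to 3 (valence 4) → 1 H
  atom 8: C, bond orders sum to 4 (valence 4) → 0 H
  atom 9: C, bond orders sum to 1 (valence 4) → 3 H
  atom 10: C, bond orders sum to 4 (valence 4) → 0 H
  atom 11: C, bond orders sum to 4 (valence 4) → 0 H
  atom 12: C, bond orders sum to 1 (valence 4) → 3 H
  atom 13: O, bond orders sum to 2 (valence 2) → 0 H
  atom 14: C, bond orders sum to 4 (valence 4) → 0 H
  atom 15: C, bond orders sum to 2 (valence 4) → 2 H
  atom 16: C, bond orders sum to 3 (valence 4) → 1 H
  atom 17: I (halogen, monovalent) → 0 H
  atom 18: C, bond orders sum to 2 (valence 4) → 2 H
  atom 19: C, bond orders sum to 3 (valence 4) → 1 H
  atom 20: C, bond orders sum to 1 (valence 4) → 3 H
  atom 21: C, bond orders sum to 4 (valence 4) → 0 H
  atom 22: O, bond orders sum to 2 (valence 2) → 0 H
  atom 23: N, bond orders sum to 1 (valence 3) → 2 H
Totals → C:17, H:23, I:1, N:2, O:3.
In Hill order: C17H23IN2O3.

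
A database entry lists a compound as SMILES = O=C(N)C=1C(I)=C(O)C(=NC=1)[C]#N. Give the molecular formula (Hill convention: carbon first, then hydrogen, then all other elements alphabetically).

C7H4IN3O2

Walk through each heavy atom and fill implicit hydrogens from standard valence (C 4, N 3, O 2, S 2, halogen 1):
  atom 1: O, bond orders sum to 2 (valence 2) → 0 H
  atom 2: C, bond orders sum to 4 (valence 4) → 0 H
  atom 3: N, bond orders sum to 1 (valence 3) → 2 H
  atom 4: C, bond orders sum to 4 (valence 4) → 0 H
  atom 5: C, bond orders sum to 4 (valence 4) → 0 H
  atom 6: I (halogen, monovalent) → 0 H
  atom 7: C, bond orders sum to 4 (valence 4) → 0 H
  atom 8: O, bond orders sum to 1 (valence 2) → 1 H
  atom 9: C, bond orders sum to 4 (valence 4) → 0 H
  atom 10: N, bond orders sum to 3 (valence 3) → 0 H
  atom 11: C, bond orders sum to 3 (valence 4) → 1 H
  atom 12: C with explicit H count 0
  atom 13: N, bond orders sum to 3 (valence 3) → 0 H
Totals → C:7, H:4, I:1, N:3, O:2.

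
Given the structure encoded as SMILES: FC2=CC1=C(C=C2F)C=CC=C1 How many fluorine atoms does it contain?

2

Scan the SMILES for F atoms (remember two-letter symbols like Cl and Br are single atoms).
Fluorine count: 2.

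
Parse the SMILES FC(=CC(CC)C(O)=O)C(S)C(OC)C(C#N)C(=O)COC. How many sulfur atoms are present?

1

Scan the SMILES for S atoms (remember two-letter symbols like Cl and Br are single atoms).
Sulfur count: 1.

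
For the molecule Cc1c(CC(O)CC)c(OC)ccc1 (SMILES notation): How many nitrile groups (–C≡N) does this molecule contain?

0

Scan the SMILES for the nitrile motif — none present.
Groups that are present: 1 ether, 1 hydroxyl.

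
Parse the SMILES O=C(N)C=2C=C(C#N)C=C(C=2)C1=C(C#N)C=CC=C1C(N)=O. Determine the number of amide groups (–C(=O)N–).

2

The amide motif appears at heavy-atom positions 2, 20 in the SMILES.
Other groups present: 2 nitrile.
Amide count: 2.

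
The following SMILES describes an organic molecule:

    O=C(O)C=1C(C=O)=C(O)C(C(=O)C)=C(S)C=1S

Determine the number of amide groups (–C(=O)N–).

0

Scan the SMILES for the amide motif — none present.
Groups that are present: 1 aldehyde, 1 carboxylic acid, 1 hydroxyl, 1 ketone, 2 thiol.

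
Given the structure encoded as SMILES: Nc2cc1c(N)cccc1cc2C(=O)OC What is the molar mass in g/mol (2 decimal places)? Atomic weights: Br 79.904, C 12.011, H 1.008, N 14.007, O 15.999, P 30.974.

216.24 g/mol

First, the molecular formula is C12H12N2O2 (counting implicit H from valence).
  C: 12 × 12.011 = 144.132
  H: 12 × 1.008 = 12.096
  N: 2 × 14.007 = 28.014
  O: 2 × 15.999 = 31.998
Sum: 12×12.011 + 12×1.008 + 2×14.007 + 2×15.999 = 216.240 → 216.24 g/mol.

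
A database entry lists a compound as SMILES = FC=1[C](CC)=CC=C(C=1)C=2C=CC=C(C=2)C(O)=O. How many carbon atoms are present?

Count every carbon token in the SMILES (each C, including those in ring-closure positions and inside branches).
Carbon count: 15.

15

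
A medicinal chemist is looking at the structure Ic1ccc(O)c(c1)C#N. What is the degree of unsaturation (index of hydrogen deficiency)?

Molecular formula: C7H4INO.
DoU = (2C + 2 + N − H − X) / 2, where X is the halogen count and O/S are ignored.
    = (2·7 + 2 + 1 − 4 − 1) / 2 = 12 / 2 = 6.

6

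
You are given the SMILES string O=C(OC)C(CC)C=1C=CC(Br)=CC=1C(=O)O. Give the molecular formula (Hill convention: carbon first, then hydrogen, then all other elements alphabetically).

Walk through each heavy atom and fill implicit hydrogens from standard valence (C 4, N 3, O 2, S 2, halogen 1):
  atom 1: O, bond orders sum to 2 (valence 2) → 0 H
  atom 2: C, bond orders sum to 4 (valence 4) → 0 H
  atom 3: O, bond orders sum to 2 (valence 2) → 0 H
  atom 4: C, bond orders sum to 1 (valence 4) → 3 H
  atom 5: C, bond orders sum to 3 (valence 4) → 1 H
  atom 6: C, bond orders sum to 2 (valence 4) → 2 H
  atom 7: C, bond orders sum to 1 (valence 4) → 3 H
  atom 8: C, bond orders sum to 4 (valence 4) → 0 H
  atom 9: C, bond orders sum to 3 (valence 4) → 1 H
  atom 10: C, bond orders sum to 3 (valence 4) → 1 H
  atom 11: C, bond orders sum to 4 (valence 4) → 0 H
  atom 12: Br (halogen, monovalent) → 0 H
  atom 13: C, bond orders sum to 3 (valence 4) → 1 H
  atom 14: C, bond orders sum to 4 (valence 4) → 0 H
  atom 15: C, bond orders sum to 4 (valence 4) → 0 H
  atom 16: O, bond orders sum to 2 (valence 2) → 0 H
  atom 17: O, bond orders sum to 1 (valence 2) → 1 H
Totals → C:12, H:13, Br:1, O:4.
In Hill order: C12H13BrO4.

C12H13BrO4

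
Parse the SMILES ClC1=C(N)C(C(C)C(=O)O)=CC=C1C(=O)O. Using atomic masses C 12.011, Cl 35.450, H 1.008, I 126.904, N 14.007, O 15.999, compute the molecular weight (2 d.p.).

First, the molecular formula is C10H10ClNO4 (counting implicit H from valence).
  C: 10 × 12.011 = 120.110
  Cl: 1 × 35.450 = 35.450
  H: 10 × 1.008 = 10.080
  N: 1 × 14.007 = 14.007
  O: 4 × 15.999 = 63.996
Sum: 10×12.011 + 1×35.450 + 10×1.008 + 1×14.007 + 4×15.999 = 243.643 → 243.64 g/mol.

243.64 g/mol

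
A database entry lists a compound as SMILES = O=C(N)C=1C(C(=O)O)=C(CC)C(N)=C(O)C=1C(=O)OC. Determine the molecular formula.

C12H14N2O6

Walk through each heavy atom and fill implicit hydrogens from standard valence (C 4, N 3, O 2, S 2, halogen 1):
  atom 1: O, bond orders sum to 2 (valence 2) → 0 H
  atom 2: C, bond orders sum to 4 (valence 4) → 0 H
  atom 3: N, bond orders sum to 1 (valence 3) → 2 H
  atom 4: C, bond orders sum to 4 (valence 4) → 0 H
  atom 5: C, bond orders sum to 4 (valence 4) → 0 H
  atom 6: C, bond orders sum to 4 (valence 4) → 0 H
  atom 7: O, bond orders sum to 2 (valence 2) → 0 H
  atom 8: O, bond orders sum to 1 (valence 2) → 1 H
  atom 9: C, bond orders sum to 4 (valence 4) → 0 H
  atom 10: C, bond orders sum to 2 (valence 4) → 2 H
  atom 11: C, bond orders sum to 1 (valence 4) → 3 H
  atom 12: C, bond orders sum to 4 (valence 4) → 0 H
  atom 13: N, bond orders sum to 1 (valence 3) → 2 H
  atom 14: C, bond orders sum to 4 (valence 4) → 0 H
  atom 15: O, bond orders sum to 1 (valence 2) → 1 H
  atom 16: C, bond orders sum to 4 (valence 4) → 0 H
  atom 17: C, bond orders sum to 4 (valence 4) → 0 H
  atom 18: O, bond orders sum to 2 (valence 2) → 0 H
  atom 19: O, bond orders sum to 2 (valence 2) → 0 H
  atom 20: C, bond orders sum to 1 (valence 4) → 3 H
Totals → C:12, H:14, N:2, O:6.
In Hill order: C12H14N2O6.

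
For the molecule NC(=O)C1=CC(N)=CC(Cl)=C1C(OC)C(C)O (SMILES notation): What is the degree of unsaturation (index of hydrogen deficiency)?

5

Degree of unsaturation = (number of rings) + (number of π bonds).
Ring closures in the SMILES: 1.
π bonds: 4 double bonds (each 1 DoU) → 4 DoU from unsaturation.
Total DoU = 1 + 4 = 5.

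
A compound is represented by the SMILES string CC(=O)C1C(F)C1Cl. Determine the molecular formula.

Walk through each heavy atom and fill implicit hydrogens from standard valence (C 4, N 3, O 2, S 2, halogen 1):
  atom 1: C, bond orders sum to 1 (valence 4) → 3 H
  atom 2: C, bond orders sum to 4 (valence 4) → 0 H
  atom 3: O, bond orders sum to 2 (valence 2) → 0 H
  atom 4: C, bond orders sum to 3 (valence 4) → 1 H
  atom 5: C, bond orders sum to 3 (valence 4) → 1 H
  atom 6: F (halogen, monovalent) → 0 H
  atom 7: C, bond orders sum to 3 (valence 4) → 1 H
  atom 8: Cl (halogen, monovalent) → 0 H
Totals → C:5, H:6, Cl:1, F:1, O:1.

C5H6ClFO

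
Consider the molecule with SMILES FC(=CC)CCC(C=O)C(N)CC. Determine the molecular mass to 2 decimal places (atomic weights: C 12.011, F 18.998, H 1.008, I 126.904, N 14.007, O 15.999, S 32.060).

187.26 g/mol

First, the molecular formula is C10H18FNO (counting implicit H from valence).
  C: 10 × 12.011 = 120.110
  F: 1 × 18.998 = 18.998
  H: 18 × 1.008 = 18.144
  N: 1 × 14.007 = 14.007
  O: 1 × 15.999 = 15.999
Sum: 10×12.011 + 1×18.998 + 18×1.008 + 1×14.007 + 1×15.999 = 187.258 → 187.26 g/mol.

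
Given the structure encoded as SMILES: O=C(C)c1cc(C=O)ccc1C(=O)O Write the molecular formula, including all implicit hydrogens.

C10H8O4

Walk through each heavy atom and fill implicit hydrogens from standard valence (C 4, N 3, O 2, S 2, halogen 1); for lowercase aromatic atoms, an aromatic c carries 1 H when it has two neighbours and 0 H with three, and aromatic n carries 0 H:
  atom 1: O, bond orders sum to 2 (valence 2) → 0 H
  atom 2: C, bond orders sum to 4 (valence 4) → 0 H
  atom 3: C, bond orders sum to 1 (valence 4) → 3 H
  atom 4: aromatic c, 3 neighbours → 0 H
  atom 5: aromatic c, 2 neighbours → 1 H
  atom 6: aromatic c, 3 neighbours → 0 H
  atom 7: C, bond orders sum to 3 (valence 4) → 1 H
  atom 8: O, bond orders sum to 2 (valence 2) → 0 H
  atom 9: aromatic c, 2 neighbours → 1 H
  atom 10: aromatic c, 2 neighbours → 1 H
  atom 11: aromatic c, 3 neighbours → 0 H
  atom 12: C, bond orders sum to 4 (valence 4) → 0 H
  atom 13: O, bond orders sum to 2 (valence 2) → 0 H
  atom 14: O, bond orders sum to 1 (valence 2) → 1 H
Totals → C:10, H:8, O:4.
In Hill order: C10H8O4.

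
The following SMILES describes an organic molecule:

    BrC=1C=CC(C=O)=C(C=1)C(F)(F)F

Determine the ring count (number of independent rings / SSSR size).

1

In SMILES, each pair of matching ring-closure digits denotes one ring-closing bond; the number of such bonds equals the number of independent rings.
Ring-closure bonds here: 1.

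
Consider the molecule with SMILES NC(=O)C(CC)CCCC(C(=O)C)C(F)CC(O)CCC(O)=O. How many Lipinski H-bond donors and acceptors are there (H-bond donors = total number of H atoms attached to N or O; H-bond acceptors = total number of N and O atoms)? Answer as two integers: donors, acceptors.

Donors: find every N or O and count the H atoms it carries.
  atom 1 (N): bond orders sum to 1 → 2 H
  atom 3 (O): bond orders sum to 2 → 0 H
  atom 12 (O): bond orders sum to 2 → 0 H
  atom 18 (O): bond orders sum to 1 → 1 H
  atom 22 (O): bond orders sum to 1 → 1 H
  atom 23 (O): bond orders sum to 2 → 0 H
Lipinski HBD = 4.
Acceptors: N atoms = 1, O atoms = 5 → HBA = 6.

4, 6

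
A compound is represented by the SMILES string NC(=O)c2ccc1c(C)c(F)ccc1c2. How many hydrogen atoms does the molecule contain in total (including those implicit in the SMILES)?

Walk through each heavy atom and fill implicit hydrogens from standard valence (C 4, N 3, O 2, S 2, halogen 1); for lowercase aromatic atoms, an aromatic c carries 1 H when it has two neighbours and 0 H with three, and aromatic n carries 0 H:
  atom 1: N, bond orders sum to 1 (valence 3) → 2 H
  atom 2: C, bond orders sum to 4 (valence 4) → 0 H
  atom 3: O, bond orders sum to 2 (valence 2) → 0 H
  atom 4: aromatic c, 3 neighbours → 0 H
  atom 5: aromatic c, 2 neighbours → 1 H
  atom 6: aromatic c, 2 neighbours → 1 H
  atom 7: aromatic c, 3 neighbours → 0 H
  atom 8: aromatic c, 3 neighbours → 0 H
  atom 9: C, bond orders sum to 1 (valence 4) → 3 H
  atom 10: aromatic c, 3 neighbours → 0 H
  atom 11: F (halogen, monovalent) → 0 H
  atom 12: aromatic c, 2 neighbours → 1 H
  atom 13: aromatic c, 2 neighbours → 1 H
  atom 14: aromatic c, 3 neighbours → 0 H
  atom 15: aromatic c, 2 neighbours → 1 H
Total hydrogens: 10.

10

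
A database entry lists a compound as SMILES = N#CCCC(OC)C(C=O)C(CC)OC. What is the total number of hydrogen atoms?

19

Walk through each heavy atom and fill implicit hydrogens from standard valence (C 4, N 3, O 2, S 2, halogen 1):
  atom 1: N, bond orders sum to 3 (valence 3) → 0 H
  atom 2: C, bond orders sum to 4 (valence 4) → 0 H
  atom 3: C, bond orders sum to 2 (valence 4) → 2 H
  atom 4: C, bond orders sum to 2 (valence 4) → 2 H
  atom 5: C, bond orders sum to 3 (valence 4) → 1 H
  atom 6: O, bond orders sum to 2 (valence 2) → 0 H
  atom 7: C, bond orders sum to 1 (valence 4) → 3 H
  atom 8: C, bond orders sum to 3 (valence 4) → 1 H
  atom 9: C, bond orders sum to 3 (valence 4) → 1 H
  atom 10: O, bond orders sum to 2 (valence 2) → 0 H
  atom 11: C, bond orders sum to 3 (valence 4) → 1 H
  atom 12: C, bond orders sum to 2 (valence 4) → 2 H
  atom 13: C, bond orders sum to 1 (valence 4) → 3 H
  atom 14: O, bond orders sum to 2 (valence 2) → 0 H
  atom 15: C, bond orders sum to 1 (valence 4) → 3 H
Total hydrogens: 19.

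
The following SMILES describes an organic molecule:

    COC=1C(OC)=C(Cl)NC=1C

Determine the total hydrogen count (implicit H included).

Walk through each heavy atom and fill implicit hydrogens from standard valence (C 4, N 3, O 2, S 2, halogen 1):
  atom 1: C, bond orders sum to 1 (valence 4) → 3 H
  atom 2: O, bond orders sum to 2 (valence 2) → 0 H
  atom 3: C, bond orders sum to 4 (valence 4) → 0 H
  atom 4: C, bond orders sum to 4 (valence 4) → 0 H
  atom 5: O, bond orders sum to 2 (valence 2) → 0 H
  atom 6: C, bond orders sum to 1 (valence 4) → 3 H
  atom 7: C, bond orders sum to 4 (valence 4) → 0 H
  atom 8: Cl (halogen, monovalent) → 0 H
  atom 9: N, bond orders sum to 2 (valence 3) → 1 H
  atom 10: C, bond orders sum to 4 (valence 4) → 0 H
  atom 11: C, bond orders sum to 1 (valence 4) → 3 H
Total hydrogens: 10.

10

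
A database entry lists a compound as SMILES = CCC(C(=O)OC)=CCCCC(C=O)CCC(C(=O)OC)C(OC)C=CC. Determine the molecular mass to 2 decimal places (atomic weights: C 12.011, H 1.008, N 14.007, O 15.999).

382.50 g/mol

First, the molecular formula is C21H34O6 (counting implicit H from valence).
  C: 21 × 12.011 = 252.231
  H: 34 × 1.008 = 34.272
  O: 6 × 15.999 = 95.994
Sum: 21×12.011 + 34×1.008 + 6×15.999 = 382.497 → 382.50 g/mol.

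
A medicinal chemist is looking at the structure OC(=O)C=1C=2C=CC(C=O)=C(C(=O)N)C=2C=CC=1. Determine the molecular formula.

C13H9NO4

Walk through each heavy atom and fill implicit hydrogens from standard valence (C 4, N 3, O 2, S 2, halogen 1):
  atom 1: O, bond orders sum to 1 (valence 2) → 1 H
  atom 2: C, bond orders sum to 4 (valence 4) → 0 H
  atom 3: O, bond orders sum to 2 (valence 2) → 0 H
  atom 4: C, bond orders sum to 4 (valence 4) → 0 H
  atom 5: C, bond orders sum to 4 (valence 4) → 0 H
  atom 6: C, bond orders sum to 3 (valence 4) → 1 H
  atom 7: C, bond orders sum to 3 (valence 4) → 1 H
  atom 8: C, bond orders sum to 4 (valence 4) → 0 H
  atom 9: C, bond orders sum to 3 (valence 4) → 1 H
  atom 10: O, bond orders sum to 2 (valence 2) → 0 H
  atom 11: C, bond orders sum to 4 (valence 4) → 0 H
  atom 12: C, bond orders sum to 4 (valence 4) → 0 H
  atom 13: O, bond orders sum to 2 (valence 2) → 0 H
  atom 14: N, bond orders sum to 1 (valence 3) → 2 H
  atom 15: C, bond orders sum to 4 (valence 4) → 0 H
  atom 16: C, bond orders sum to 3 (valence 4) → 1 H
  atom 17: C, bond orders sum to 3 (valence 4) → 1 H
  atom 18: C, bond orders sum to 3 (valence 4) → 1 H
Totals → C:13, H:9, N:1, O:4.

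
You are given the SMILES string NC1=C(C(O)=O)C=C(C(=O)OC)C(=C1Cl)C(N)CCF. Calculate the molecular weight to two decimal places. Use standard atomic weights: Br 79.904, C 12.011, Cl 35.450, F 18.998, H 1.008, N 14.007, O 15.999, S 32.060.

304.70 g/mol

First, the molecular formula is C12H14ClFN2O4 (counting implicit H from valence).
  C: 12 × 12.011 = 144.132
  Cl: 1 × 35.450 = 35.450
  F: 1 × 18.998 = 18.998
  H: 14 × 1.008 = 14.112
  N: 2 × 14.007 = 28.014
  O: 4 × 15.999 = 63.996
Sum: 12×12.011 + 1×35.450 + 1×18.998 + 14×1.008 + 2×14.007 + 4×15.999 = 304.702 → 304.70 g/mol.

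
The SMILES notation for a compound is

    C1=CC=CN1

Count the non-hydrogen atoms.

5

Every atom symbol written in the SMILES (organic subset) is one heavy atom; implicit H are not written.
Heavy atoms by element → C:4, N:1.
Total: 5.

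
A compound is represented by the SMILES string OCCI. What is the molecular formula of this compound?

Walk through each heavy atom and fill implicit hydrogens from standard valence (C 4, N 3, O 2, S 2, halogen 1):
  atom 1: O, bond orders sum to 1 (valence 2) → 1 H
  atom 2: C, bond orders sum to 2 (valence 4) → 2 H
  atom 3: C, bond orders sum to 2 (valence 4) → 2 H
  atom 4: I (halogen, monovalent) → 0 H
Totals → C:2, H:5, I:1, O:1.

C2H5IO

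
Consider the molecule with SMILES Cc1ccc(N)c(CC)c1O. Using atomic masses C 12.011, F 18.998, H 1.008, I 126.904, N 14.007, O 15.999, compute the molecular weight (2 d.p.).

151.21 g/mol

First, the molecular formula is C9H13NO (counting implicit H from valence).
  C: 9 × 12.011 = 108.099
  H: 13 × 1.008 = 13.104
  N: 1 × 14.007 = 14.007
  O: 1 × 15.999 = 15.999
Sum: 9×12.011 + 13×1.008 + 1×14.007 + 1×15.999 = 151.209 → 151.21 g/mol.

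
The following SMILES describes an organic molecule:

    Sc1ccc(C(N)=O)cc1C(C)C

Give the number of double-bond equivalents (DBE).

Molecular formula: C10H13NOS.
DoU = (2C + 2 + N − H − X) / 2, where X is the halogen count and O/S are ignored.
    = (2·10 + 2 + 1 − 13 − 0) / 2 = 10 / 2 = 5.

5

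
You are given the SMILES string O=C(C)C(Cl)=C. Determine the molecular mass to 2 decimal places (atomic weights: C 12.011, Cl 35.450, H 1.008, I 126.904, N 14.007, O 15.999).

104.53 g/mol

First, the molecular formula is C4H5ClO (counting implicit H from valence).
  C: 4 × 12.011 = 48.044
  Cl: 1 × 35.450 = 35.450
  H: 5 × 1.008 = 5.040
  O: 1 × 15.999 = 15.999
Sum: 4×12.011 + 1×35.450 + 5×1.008 + 1×15.999 = 104.533 → 104.53 g/mol.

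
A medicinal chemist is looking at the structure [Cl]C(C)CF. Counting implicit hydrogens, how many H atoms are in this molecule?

Walk through each heavy atom and fill implicit hydrogens from standard valence (C 4, N 3, O 2, S 2, halogen 1):
  atom 1: Cl with explicit H count 0
  atom 2: C, bond orders sum to 3 (valence 4) → 1 H
  atom 3: C, bond orders sum to 1 (valence 4) → 3 H
  atom 4: C, bond orders sum to 2 (valence 4) → 2 H
  atom 5: F (halogen, monovalent) → 0 H
Total hydrogens: 6.

6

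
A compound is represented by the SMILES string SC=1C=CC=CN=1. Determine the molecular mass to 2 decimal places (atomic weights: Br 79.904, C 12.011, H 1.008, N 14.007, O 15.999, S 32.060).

First, the molecular formula is C5H5NS (counting implicit H from valence).
  C: 5 × 12.011 = 60.055
  H: 5 × 1.008 = 5.040
  N: 1 × 14.007 = 14.007
  S: 1 × 32.060 = 32.060
Sum: 5×12.011 + 5×1.008 + 1×14.007 + 1×32.060 = 111.162 → 111.16 g/mol.

111.16 g/mol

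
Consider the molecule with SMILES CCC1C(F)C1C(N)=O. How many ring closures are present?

In SMILES, each pair of matching ring-closure digits denotes one ring-closing bond; the number of such bonds equals the number of independent rings.
Ring-closure bonds here: 1.

1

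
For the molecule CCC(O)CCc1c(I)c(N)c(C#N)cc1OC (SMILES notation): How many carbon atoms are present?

Count every carbon token in the SMILES (each C, including those in ring-closure positions and inside branches).
Carbon count: 13.

13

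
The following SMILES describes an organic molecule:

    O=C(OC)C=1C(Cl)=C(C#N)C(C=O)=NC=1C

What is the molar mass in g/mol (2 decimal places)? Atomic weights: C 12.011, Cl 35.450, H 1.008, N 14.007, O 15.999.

First, the molecular formula is C10H7ClN2O3 (counting implicit H from valence).
  C: 10 × 12.011 = 120.110
  Cl: 1 × 35.450 = 35.450
  H: 7 × 1.008 = 7.056
  N: 2 × 14.007 = 28.014
  O: 3 × 15.999 = 47.997
Sum: 10×12.011 + 1×35.450 + 7×1.008 + 2×14.007 + 3×15.999 = 238.627 → 238.63 g/mol.

238.63 g/mol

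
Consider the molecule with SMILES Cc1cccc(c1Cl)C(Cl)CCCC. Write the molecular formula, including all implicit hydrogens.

C12H16Cl2

Walk through each heavy atom and fill implicit hydrogens from standard valence (C 4, N 3, O 2, S 2, halogen 1); for lowercase aromatic atoms, an aromatic c carries 1 H when it has two neighbours and 0 H with three, and aromatic n carries 0 H:
  atom 1: C, bond orders sum to 1 (valence 4) → 3 H
  atom 2: aromatic c, 3 neighbours → 0 H
  atom 3: aromatic c, 2 neighbours → 1 H
  atom 4: aromatic c, 2 neighbours → 1 H
  atom 5: aromatic c, 2 neighbours → 1 H
  atom 6: aromatic c, 3 neighbours → 0 H
  atom 7: aromatic c, 3 neighbours → 0 H
  atom 8: Cl (halogen, monovalent) → 0 H
  atom 9: C, bond orders sum to 3 (valence 4) → 1 H
  atom 10: Cl (halogen, monovalent) → 0 H
  atom 11: C, bond orders sum to 2 (valence 4) → 2 H
  atom 12: C, bond orders sum to 2 (valence 4) → 2 H
  atom 13: C, bond orders sum to 2 (valence 4) → 2 H
  atom 14: C, bond orders sum to 1 (valence 4) → 3 H
Totals → C:12, H:16, Cl:2.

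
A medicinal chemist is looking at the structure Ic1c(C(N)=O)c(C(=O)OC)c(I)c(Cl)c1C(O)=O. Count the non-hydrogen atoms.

Every atom symbol written in the SMILES (organic subset) is one heavy atom; implicit H are not written.
Heavy atoms by element → C:10, Cl:1, I:2, N:1, O:5.
Total: 19.

19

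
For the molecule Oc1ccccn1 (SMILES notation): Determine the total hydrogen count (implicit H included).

Walk through each heavy atom and fill implicit hydrogens from standard valence (C 4, N 3, O 2, S 2, halogen 1); for lowercase aromatic atoms, an aromatic c carries 1 H when it has two neighbours and 0 H with three, and aromatic n carries 0 H:
  atom 1: O, bond orders sum to 1 (valence 2) → 1 H
  atom 2: aromatic c, 3 neighbours → 0 H
  atom 3: aromatic c, 2 neighbours → 1 H
  atom 4: aromatic c, 2 neighbours → 1 H
  atom 5: aromatic c, 2 neighbours → 1 H
  atom 6: aromatic c, 2 neighbours → 1 H
  atom 7: aromatic n, 2 neighbours → 0 H
Total hydrogens: 5.

5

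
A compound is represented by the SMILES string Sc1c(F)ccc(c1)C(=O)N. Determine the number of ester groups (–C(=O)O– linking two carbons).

Scan the SMILES for the ester motif — none present.
Groups that are present: 1 amide, 1 thiol.

0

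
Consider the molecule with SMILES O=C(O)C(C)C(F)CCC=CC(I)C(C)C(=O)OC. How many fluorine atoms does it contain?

1

Scan the SMILES for F atoms (remember two-letter symbols like Cl and Br are single atoms).
Fluorine count: 1.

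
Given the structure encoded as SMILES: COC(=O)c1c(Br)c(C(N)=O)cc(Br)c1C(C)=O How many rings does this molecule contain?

In SMILES, each pair of matching ring-closure digits denotes one ring-closing bond; the number of such bonds equals the number of independent rings.
Ring-closure bonds here: 1.

1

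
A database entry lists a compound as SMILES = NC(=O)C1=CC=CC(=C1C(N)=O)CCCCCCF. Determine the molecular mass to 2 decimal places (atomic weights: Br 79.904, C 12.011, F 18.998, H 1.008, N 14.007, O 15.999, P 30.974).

First, the molecular formula is C14H19FN2O2 (counting implicit H from valence).
  C: 14 × 12.011 = 168.154
  F: 1 × 18.998 = 18.998
  H: 19 × 1.008 = 19.152
  N: 2 × 14.007 = 28.014
  O: 2 × 15.999 = 31.998
Sum: 14×12.011 + 1×18.998 + 19×1.008 + 2×14.007 + 2×15.999 = 266.316 → 266.32 g/mol.

266.32 g/mol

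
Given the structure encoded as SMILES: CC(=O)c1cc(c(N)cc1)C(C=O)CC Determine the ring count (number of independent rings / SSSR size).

In SMILES, each pair of matching ring-closure digits denotes one ring-closing bond; the number of such bonds equals the number of independent rings.
Ring-closure bonds here: 1.

1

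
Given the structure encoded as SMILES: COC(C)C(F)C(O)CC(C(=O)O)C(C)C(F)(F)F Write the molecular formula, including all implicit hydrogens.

C11H18F4O4

Walk through each heavy atom and fill implicit hydrogens from standard valence (C 4, N 3, O 2, S 2, halogen 1):
  atom 1: C, bond orders sum to 1 (valence 4) → 3 H
  atom 2: O, bond orders sum to 2 (valence 2) → 0 H
  atom 3: C, bond orders sum to 3 (valence 4) → 1 H
  atom 4: C, bond orders sum to 1 (valence 4) → 3 H
  atom 5: C, bond orders sum to 3 (valence 4) → 1 H
  atom 6: F (halogen, monovalent) → 0 H
  atom 7: C, bond orders sum to 3 (valence 4) → 1 H
  atom 8: O, bond orders sum to 1 (valence 2) → 1 H
  atom 9: C, bond orders sum to 2 (valence 4) → 2 H
  atom 10: C, bond orders sum to 3 (valence 4) → 1 H
  atom 11: C, bond orders sum to 4 (valence 4) → 0 H
  atom 12: O, bond orders sum to 2 (valence 2) → 0 H
  atom 13: O, bond orders sum to 1 (valence 2) → 1 H
  atom 14: C, bond orders sum to 3 (valence 4) → 1 H
  atom 15: C, bond orders sum to 1 (valence 4) → 3 H
  atom 16: C, bond orders sum to 4 (valence 4) → 0 H
  atom 17: F (halogen, monovalent) → 0 H
  atom 18: F (halogen, monovalent) → 0 H
  atom 19: F (halogen, monovalent) → 0 H
Totals → C:11, H:18, F:4, O:4.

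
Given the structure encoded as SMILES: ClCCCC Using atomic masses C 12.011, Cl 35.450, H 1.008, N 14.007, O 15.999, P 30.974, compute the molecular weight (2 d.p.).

First, the molecular formula is C4H9Cl (counting implicit H from valence).
  C: 4 × 12.011 = 48.044
  Cl: 1 × 35.450 = 35.450
  H: 9 × 1.008 = 9.072
Sum: 4×12.011 + 1×35.450 + 9×1.008 = 92.566 → 92.57 g/mol.

92.57 g/mol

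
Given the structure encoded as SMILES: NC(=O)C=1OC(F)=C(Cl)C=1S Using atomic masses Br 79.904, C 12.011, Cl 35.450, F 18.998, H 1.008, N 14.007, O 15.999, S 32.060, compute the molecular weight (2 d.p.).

195.59 g/mol

First, the molecular formula is C5H3ClFNO2S (counting implicit H from valence).
  C: 5 × 12.011 = 60.055
  Cl: 1 × 35.450 = 35.450
  F: 1 × 18.998 = 18.998
  H: 3 × 1.008 = 3.024
  N: 1 × 14.007 = 14.007
  O: 2 × 15.999 = 31.998
  S: 1 × 32.060 = 32.060
Sum: 5×12.011 + 1×35.450 + 1×18.998 + 3×1.008 + 1×14.007 + 2×15.999 + 1×32.060 = 195.592 → 195.59 g/mol.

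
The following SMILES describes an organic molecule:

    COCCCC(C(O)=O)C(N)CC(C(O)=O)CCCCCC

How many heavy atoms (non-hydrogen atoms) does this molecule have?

22

Every atom symbol written in the SMILES (organic subset) is one heavy atom; implicit H are not written.
Heavy atoms by element → C:16, N:1, O:5.
Total: 22.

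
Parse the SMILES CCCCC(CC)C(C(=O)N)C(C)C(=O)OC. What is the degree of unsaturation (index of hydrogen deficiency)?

Degree of unsaturation = (number of rings) + (number of π bonds).
Ring closures in the SMILES: 0.
π bonds: 2 double bonds (each 1 DoU) → 2 DoU from unsaturation.
Total DoU = 0 + 2 = 2.

2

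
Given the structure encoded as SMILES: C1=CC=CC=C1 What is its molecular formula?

Walk through each heavy atom and fill implicit hydrogens from standard valence (C 4, N 3, O 2, S 2, halogen 1):
  atom 1: C, bond orders sum to 3 (valence 4) → 1 H
  atom 2: C, bond orders sum to 3 (valence 4) → 1 H
  atom 3: C, bond orders sum to 3 (valence 4) → 1 H
  atom 4: C, bond orders sum to 3 (valence 4) → 1 H
  atom 5: C, bond orders sum to 3 (valence 4) → 1 H
  atom 6: C, bond orders sum to 3 (valence 4) → 1 H
Totals → C:6, H:6.

C6H6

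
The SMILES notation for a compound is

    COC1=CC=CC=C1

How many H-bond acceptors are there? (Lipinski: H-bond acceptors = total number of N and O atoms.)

N atoms: 0; O atoms: 1.
Lipinski HBA = 0 + 1 = 1.

1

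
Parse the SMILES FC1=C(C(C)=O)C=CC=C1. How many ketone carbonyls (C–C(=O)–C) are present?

The ketone motif appears at heavy-atom position 4 in the SMILES.
Ketone count: 1.

1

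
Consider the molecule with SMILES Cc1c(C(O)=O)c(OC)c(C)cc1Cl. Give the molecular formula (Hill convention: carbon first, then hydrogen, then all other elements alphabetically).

C10H11ClO3

Walk through each heavy atom and fill implicit hydrogens from standard valence (C 4, N 3, O 2, S 2, halogen 1); for lowercase aromatic atoms, an aromatic c carries 1 H when it has two neighbours and 0 H with three, and aromatic n carries 0 H:
  atom 1: C, bond orders sum to 1 (valence 4) → 3 H
  atom 2: aromatic c, 3 neighbours → 0 H
  atom 3: aromatic c, 3 neighbours → 0 H
  atom 4: C, bond orders sum to 4 (valence 4) → 0 H
  atom 5: O, bond orders sum to 1 (valence 2) → 1 H
  atom 6: O, bond orders sum to 2 (valence 2) → 0 H
  atom 7: aromatic c, 3 neighbours → 0 H
  atom 8: O, bond orders sum to 2 (valence 2) → 0 H
  atom 9: C, bond orders sum to 1 (valence 4) → 3 H
  atom 10: aromatic c, 3 neighbours → 0 H
  atom 11: C, bond orders sum to 1 (valence 4) → 3 H
  atom 12: aromatic c, 2 neighbours → 1 H
  atom 13: aromatic c, 3 neighbours → 0 H
  atom 14: Cl (halogen, monovalent) → 0 H
Totals → C:10, H:11, Cl:1, O:3.
In Hill order: C10H11ClO3.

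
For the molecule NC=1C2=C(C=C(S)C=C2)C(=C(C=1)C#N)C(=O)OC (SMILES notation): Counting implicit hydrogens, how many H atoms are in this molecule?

Walk through each heavy atom and fill implicit hydrogens from standard valence (C 4, N 3, O 2, S 2, halogen 1):
  atom 1: N, bond orders sum to 1 (valence 3) → 2 H
  atom 2: C, bond orders sum to 4 (valence 4) → 0 H
  atom 3: C, bond orders sum to 4 (valence 4) → 0 H
  atom 4: C, bond orders sum to 4 (valence 4) → 0 H
  atom 5: C, bond orders sum to 3 (valence 4) → 1 H
  atom 6: C, bond orders sum to 4 (valence 4) → 0 H
  atom 7: S, bond orders sum to 1 (valence 2) → 1 H
  atom 8: C, bond orders sum to 3 (valence 4) → 1 H
  atom 9: C, bond orders sum to 3 (valence 4) → 1 H
  atom 10: C, bond orders sum to 4 (valence 4) → 0 H
  atom 11: C, bond orders sum to 4 (valence 4) → 0 H
  atom 12: C, bond orders sum to 3 (valence 4) → 1 H
  atom 13: C, bond orders sum to 4 (valence 4) → 0 H
  atom 14: N, bond orders sum to 3 (valence 3) → 0 H
  atom 15: C, bond orders sum to 4 (valence 4) → 0 H
  atom 16: O, bond orders sum to 2 (valence 2) → 0 H
  atom 17: O, bond orders sum to 2 (valence 2) → 0 H
  atom 18: C, bond orders sum to 1 (valence 4) → 3 H
Total hydrogens: 10.

10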